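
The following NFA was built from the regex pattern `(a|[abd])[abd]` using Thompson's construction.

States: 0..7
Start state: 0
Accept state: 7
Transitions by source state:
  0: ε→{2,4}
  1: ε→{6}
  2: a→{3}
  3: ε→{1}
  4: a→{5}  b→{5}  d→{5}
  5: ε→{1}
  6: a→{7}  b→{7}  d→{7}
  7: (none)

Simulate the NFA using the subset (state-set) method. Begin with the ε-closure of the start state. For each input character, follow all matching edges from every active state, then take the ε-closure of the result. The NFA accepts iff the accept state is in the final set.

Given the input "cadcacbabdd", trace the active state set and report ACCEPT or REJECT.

Answer: REJECT

Trace:
initial (ε-close {0}): {0,2,4}
'c' @ 1: {}  — no active states
rest 'adcacbabdd' ignored (set empty)
final: {}; accept 7 not in set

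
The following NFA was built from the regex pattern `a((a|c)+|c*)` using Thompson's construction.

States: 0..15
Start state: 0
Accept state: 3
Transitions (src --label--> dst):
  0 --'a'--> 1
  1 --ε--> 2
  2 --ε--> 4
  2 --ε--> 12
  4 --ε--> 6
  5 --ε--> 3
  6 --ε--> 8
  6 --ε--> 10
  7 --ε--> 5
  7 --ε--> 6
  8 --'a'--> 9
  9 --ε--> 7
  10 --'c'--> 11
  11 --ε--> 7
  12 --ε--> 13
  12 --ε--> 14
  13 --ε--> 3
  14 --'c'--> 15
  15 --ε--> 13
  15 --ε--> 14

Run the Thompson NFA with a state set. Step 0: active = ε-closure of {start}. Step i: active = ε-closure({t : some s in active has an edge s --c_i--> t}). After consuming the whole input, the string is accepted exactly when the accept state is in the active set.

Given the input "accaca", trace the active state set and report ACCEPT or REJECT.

Answer: ACCEPT

Steps:
S₀ = ε-closure({0}) = {0}
'a' @ 1: {1,2,3,4,6,8,10,12,13,14}  [accepting]
'c' @ 2: {3,5,6,7,8,10,11,13,14,15}  [accepting]
'c' @ 3: {3,5,6,7,8,10,11,13,14,15}  [accepting]
'a' @ 4: {3,5,6,7,8,9,10}  [accepting]
'c' @ 5: {3,5,6,7,8,10,11}  [accepting]
'a' @ 6: {3,5,6,7,8,9,10}  [accepting]
after full input: {3,5,6,7,8,9,10}  (accept=3 in)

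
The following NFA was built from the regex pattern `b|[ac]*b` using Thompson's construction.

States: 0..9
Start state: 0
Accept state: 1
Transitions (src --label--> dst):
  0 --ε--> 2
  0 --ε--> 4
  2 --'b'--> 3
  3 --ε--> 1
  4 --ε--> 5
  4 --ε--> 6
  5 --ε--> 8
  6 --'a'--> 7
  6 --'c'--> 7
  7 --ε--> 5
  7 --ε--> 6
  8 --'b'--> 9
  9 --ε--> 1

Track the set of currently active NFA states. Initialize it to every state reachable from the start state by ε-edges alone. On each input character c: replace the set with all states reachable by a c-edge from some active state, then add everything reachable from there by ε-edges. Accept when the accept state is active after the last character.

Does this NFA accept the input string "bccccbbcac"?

Answer: REJECT

Trace:
S₀ = ε-closure({0}) = {0,2,4,5,6,8}
'b' @ 1: {1,3,9}  ✓accept
'c' @ 2: {}  — no active states
rest 'cccbbcac' ignored (set empty)
final: {}; accept 1 not in set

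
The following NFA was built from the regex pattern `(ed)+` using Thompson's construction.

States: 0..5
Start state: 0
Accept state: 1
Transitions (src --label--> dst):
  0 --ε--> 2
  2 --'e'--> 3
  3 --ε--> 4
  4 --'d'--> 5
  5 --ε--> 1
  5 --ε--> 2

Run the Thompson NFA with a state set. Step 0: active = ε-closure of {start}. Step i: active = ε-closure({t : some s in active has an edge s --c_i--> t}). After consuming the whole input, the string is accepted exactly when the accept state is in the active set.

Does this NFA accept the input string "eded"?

Answer: ACCEPT

Steps:
S₀ = ε-closure({0}) = {0,2}
'e' @ 1: {3,4}
'd' @ 2: {1,2,5}  [accepting]
'e' @ 3: {3,4}
'd' @ 4: {1,2,5}  [accepting]
final: {1,2,5}; accept 1 in set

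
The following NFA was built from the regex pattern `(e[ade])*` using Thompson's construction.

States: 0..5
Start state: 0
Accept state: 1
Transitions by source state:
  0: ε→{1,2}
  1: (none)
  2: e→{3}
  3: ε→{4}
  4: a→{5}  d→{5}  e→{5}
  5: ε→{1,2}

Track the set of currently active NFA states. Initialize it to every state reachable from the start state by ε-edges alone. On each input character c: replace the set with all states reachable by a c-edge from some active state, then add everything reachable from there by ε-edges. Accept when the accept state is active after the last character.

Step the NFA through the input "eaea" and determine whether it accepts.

Answer: ACCEPT

Derivation:
S₀ = ε-closure({0}) = {0,1,2}
'e' @ 1: {3,4}
'a' @ 2: {1,2,5}  ✓accept
'e' @ 3: {3,4}
'a' @ 4: {1,2,5}  ✓accept
after full input: {1,2,5}  (accept=1 in)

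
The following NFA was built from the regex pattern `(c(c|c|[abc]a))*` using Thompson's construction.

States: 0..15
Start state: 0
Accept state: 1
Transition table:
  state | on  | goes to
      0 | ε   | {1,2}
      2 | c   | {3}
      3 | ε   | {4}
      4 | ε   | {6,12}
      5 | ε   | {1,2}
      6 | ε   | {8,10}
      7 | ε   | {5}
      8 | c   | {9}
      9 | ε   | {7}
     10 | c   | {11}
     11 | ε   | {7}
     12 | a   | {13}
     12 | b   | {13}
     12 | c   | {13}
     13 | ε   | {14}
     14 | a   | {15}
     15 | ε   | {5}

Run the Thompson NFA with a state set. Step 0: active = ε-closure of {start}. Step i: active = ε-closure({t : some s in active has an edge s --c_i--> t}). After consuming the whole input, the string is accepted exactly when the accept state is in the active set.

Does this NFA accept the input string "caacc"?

Answer: ACCEPT

Trace:
start: ε-closure({0}) = {0,1,2}
'c' @ 1: {3,4,6,8,10,12}
'a' @ 2: {13,14}
'a' @ 3: {1,2,5,15}  [accepting]
'c' @ 4: {3,4,6,8,10,12}
'c' @ 5: {1,2,5,7,9,11,13,14}  [accepting]
final: {1,2,5,7,9,11,13,14}; accept 1 in set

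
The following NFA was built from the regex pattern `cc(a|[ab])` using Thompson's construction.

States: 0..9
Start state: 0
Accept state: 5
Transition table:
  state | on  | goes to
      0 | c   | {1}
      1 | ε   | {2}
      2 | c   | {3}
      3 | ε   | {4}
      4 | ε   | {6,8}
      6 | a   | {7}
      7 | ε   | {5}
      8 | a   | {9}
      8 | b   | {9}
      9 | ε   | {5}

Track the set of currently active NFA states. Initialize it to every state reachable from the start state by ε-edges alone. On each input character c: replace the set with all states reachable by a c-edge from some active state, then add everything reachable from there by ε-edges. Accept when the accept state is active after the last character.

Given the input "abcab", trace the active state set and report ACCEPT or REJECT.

Answer: REJECT

Steps:
initial (ε-close {0}): {0}
'a' @ 1: {}  — no active states
rest 'bcab' ignored (set empty)
final: {}; accept 5 not in set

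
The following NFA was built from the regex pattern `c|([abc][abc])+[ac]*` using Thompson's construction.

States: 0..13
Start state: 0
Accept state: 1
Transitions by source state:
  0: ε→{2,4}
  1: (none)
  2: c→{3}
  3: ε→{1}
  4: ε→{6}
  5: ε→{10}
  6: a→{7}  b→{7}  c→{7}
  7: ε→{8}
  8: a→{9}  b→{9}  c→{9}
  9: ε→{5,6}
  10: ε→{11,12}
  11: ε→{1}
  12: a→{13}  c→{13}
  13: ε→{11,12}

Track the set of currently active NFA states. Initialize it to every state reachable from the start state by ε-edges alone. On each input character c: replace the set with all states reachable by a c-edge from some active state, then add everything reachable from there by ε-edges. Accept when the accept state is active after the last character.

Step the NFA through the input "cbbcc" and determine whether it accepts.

start: ε-closure({0}) = {0,2,4,6}
'c' @ 1: {1,3,7,8}  (accept∈set)
'b' @ 2: {1,5,6,9,10,11,12}  (accept∈set)
'b' @ 3: {7,8}
'c' @ 4: {1,5,6,9,10,11,12}  (accept∈set)
'c' @ 5: {1,7,8,11,12,13}  (accept∈set)
end set {1,7,8,11,12,13} — state 1 in

Answer: ACCEPT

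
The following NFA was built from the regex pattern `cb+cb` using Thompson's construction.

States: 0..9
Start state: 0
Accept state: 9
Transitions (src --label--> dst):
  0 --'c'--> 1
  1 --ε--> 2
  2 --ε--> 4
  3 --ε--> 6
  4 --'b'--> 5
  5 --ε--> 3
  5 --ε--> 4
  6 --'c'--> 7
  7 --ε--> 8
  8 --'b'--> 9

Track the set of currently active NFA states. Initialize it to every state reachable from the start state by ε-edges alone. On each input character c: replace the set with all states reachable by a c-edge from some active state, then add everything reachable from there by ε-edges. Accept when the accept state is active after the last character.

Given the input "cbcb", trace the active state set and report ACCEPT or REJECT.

Answer: ACCEPT

Derivation:
start: ε-closure({0}) = {0}
'c' @ 1: {1,2,4}
'b' @ 2: {3,4,5,6}
'c' @ 3: {7,8}
'b' @ 4: {9}  (accept∈set)
end set {9} — state 9 in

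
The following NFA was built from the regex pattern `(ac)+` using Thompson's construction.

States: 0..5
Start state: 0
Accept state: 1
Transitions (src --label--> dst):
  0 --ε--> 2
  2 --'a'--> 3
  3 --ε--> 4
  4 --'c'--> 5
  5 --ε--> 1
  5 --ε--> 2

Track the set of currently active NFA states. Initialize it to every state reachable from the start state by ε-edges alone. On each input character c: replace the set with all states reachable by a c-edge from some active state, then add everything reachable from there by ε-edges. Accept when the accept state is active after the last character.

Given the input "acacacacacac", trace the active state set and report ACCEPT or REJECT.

initial (ε-close {0}): {0,2}
'a' @ 1: {3,4}
'c' @ 2: {1,2,5}  (accept∈set)
'a' @ 3: {3,4}
'c' @ 4: {1,2,5}  (accept∈set)
'a' @ 5: {3,4}
'c' @ 6: {1,2,5}  (accept∈set)
'a' @ 7: {3,4}
'c' @ 8: {1,2,5}  (accept∈set)
'a' @ 9: {3,4}
'c' @ 10: {1,2,5}  (accept∈set)
'a' @ 11: {3,4}
'c' @ 12: {1,2,5}  (accept∈set)
after full input: {1,2,5}  (accept=1 in)

Answer: ACCEPT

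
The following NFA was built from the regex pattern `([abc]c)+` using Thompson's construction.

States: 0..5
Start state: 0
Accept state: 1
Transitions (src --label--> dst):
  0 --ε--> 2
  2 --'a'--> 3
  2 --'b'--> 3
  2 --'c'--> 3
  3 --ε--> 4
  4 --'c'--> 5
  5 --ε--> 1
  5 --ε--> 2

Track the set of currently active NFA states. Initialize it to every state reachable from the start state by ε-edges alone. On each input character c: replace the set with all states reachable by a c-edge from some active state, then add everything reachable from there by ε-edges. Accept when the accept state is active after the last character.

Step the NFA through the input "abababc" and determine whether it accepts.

Answer: REJECT

Trace:
start: ε-closure({0}) = {0,2}
'a' @ 1: {3,4}
'b' @ 2: {}  — dead — no transitions
rest 'ababc' ignored (set empty)
final: {}; accept 1 not in set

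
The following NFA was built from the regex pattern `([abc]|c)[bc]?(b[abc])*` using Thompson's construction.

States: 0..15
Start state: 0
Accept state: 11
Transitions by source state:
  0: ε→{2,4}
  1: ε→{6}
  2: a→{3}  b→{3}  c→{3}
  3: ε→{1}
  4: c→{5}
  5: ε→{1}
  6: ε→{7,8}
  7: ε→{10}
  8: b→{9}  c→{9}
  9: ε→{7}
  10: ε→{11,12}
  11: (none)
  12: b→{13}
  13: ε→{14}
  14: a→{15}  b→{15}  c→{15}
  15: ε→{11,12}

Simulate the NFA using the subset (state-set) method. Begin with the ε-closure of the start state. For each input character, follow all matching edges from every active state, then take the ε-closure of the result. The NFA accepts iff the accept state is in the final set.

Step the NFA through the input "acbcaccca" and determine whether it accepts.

Answer: REJECT

Steps:
initial (ε-close {0}): {0,2,4}
'a' @ 1: {1,3,6,7,8,10,11,12}  [accepting]
'c' @ 2: {7,9,10,11,12}  [accepting]
'b' @ 3: {13,14}
'c' @ 4: {11,12,15}  [accepting]
'a' @ 5: {}  — dead — no transitions
rest 'ccca' ignored (set empty)
after full input: {}  (accept=11 not in)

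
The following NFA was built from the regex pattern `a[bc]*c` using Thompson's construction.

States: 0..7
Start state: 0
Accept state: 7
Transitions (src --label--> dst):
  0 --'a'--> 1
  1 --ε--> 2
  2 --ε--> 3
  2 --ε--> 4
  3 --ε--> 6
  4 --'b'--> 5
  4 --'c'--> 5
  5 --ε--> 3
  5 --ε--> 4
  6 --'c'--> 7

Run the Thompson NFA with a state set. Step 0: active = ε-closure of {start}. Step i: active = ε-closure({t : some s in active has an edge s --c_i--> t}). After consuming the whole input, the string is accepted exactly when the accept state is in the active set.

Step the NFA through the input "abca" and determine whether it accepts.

Answer: REJECT

Trace:
S₀ = ε-closure({0}) = {0}
'a' @ 1: {1,2,3,4,6}
'b' @ 2: {3,4,5,6}
'c' @ 3: {3,4,5,6,7}  (accept∈set)
'a' @ 4: {}  — dead — no transitions
end set {} — state 7 not in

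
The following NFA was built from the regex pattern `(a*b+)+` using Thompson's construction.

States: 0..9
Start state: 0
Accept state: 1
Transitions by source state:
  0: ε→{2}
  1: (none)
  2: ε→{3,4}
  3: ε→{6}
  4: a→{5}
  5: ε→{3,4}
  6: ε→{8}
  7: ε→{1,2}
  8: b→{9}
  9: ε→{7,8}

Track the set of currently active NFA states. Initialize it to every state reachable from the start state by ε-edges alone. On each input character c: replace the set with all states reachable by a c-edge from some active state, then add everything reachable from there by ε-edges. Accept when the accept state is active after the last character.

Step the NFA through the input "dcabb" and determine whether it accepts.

Answer: REJECT

Derivation:
initial (ε-close {0}): {0,2,3,4,6,8}
'd' @ 1: {}  — dead — no transitions
rest 'cabb' ignored (set empty)
after full input: {}  (accept=1 not in)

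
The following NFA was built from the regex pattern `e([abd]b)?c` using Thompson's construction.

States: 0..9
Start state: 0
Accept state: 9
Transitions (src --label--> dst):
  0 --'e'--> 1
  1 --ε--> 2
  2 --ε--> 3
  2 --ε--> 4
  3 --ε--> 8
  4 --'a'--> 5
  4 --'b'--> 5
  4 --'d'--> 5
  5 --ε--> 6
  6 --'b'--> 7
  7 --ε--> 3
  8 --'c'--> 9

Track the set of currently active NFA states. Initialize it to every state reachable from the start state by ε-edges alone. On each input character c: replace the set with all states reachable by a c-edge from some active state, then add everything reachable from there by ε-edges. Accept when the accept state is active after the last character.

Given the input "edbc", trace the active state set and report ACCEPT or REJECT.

Answer: ACCEPT

Trace:
S₀ = ε-closure({0}) = {0}
'e' @ 1: {1,2,3,4,8}
'd' @ 2: {5,6}
'b' @ 3: {3,7,8}
'c' @ 4: {9}  [accepting]
end set {9} — state 9 in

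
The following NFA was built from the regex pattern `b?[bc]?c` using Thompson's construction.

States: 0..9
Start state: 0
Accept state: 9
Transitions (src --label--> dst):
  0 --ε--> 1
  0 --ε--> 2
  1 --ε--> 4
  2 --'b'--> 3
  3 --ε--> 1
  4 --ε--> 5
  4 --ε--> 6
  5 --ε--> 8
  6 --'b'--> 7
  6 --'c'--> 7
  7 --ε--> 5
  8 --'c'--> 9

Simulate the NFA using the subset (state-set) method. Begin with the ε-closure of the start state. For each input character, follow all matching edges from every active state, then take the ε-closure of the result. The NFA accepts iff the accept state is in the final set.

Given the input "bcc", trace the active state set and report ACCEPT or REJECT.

Answer: ACCEPT

Steps:
start: ε-closure({0}) = {0,1,2,4,5,6,8}
'b' @ 1: {1,3,4,5,6,7,8}
'c' @ 2: {5,7,8,9}  (accept∈set)
'c' @ 3: {9}  (accept∈set)
after full input: {9}  (accept=9 in)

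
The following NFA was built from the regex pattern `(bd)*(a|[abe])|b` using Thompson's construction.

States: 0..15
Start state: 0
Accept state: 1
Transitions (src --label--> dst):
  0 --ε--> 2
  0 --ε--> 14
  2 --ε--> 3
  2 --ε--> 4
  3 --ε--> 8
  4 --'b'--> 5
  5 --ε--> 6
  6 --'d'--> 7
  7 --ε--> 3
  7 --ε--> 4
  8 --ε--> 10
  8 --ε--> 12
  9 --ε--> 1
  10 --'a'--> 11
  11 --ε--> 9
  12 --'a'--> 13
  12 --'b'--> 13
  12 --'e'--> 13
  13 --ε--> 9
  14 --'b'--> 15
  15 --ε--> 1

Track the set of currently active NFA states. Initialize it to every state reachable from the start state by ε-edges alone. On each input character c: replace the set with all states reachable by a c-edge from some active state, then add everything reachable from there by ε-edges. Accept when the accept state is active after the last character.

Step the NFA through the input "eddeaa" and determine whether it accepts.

Answer: REJECT

Trace:
initial (ε-close {0}): {0,2,3,4,8,10,12,14}
'e' @ 1: {1,9,13}  (accept∈set)
'd' @ 2: {}  — state set empty
rest 'deaa' ignored (set empty)
after full input: {}  (accept=1 not in)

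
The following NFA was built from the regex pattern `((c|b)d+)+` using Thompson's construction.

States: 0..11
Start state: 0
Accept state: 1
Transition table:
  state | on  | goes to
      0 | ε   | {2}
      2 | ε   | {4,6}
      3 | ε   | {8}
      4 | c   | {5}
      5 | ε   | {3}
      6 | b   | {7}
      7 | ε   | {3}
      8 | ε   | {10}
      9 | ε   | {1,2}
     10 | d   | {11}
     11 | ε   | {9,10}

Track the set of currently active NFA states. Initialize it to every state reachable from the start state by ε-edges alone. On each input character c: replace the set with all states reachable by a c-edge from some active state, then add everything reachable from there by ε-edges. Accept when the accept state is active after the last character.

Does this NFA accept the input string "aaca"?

Answer: REJECT

Trace:
initial (ε-close {0}): {0,2,4,6}
'a' @ 1: {}  — dead — no transitions
rest 'aca' ignored (set empty)
final: {}; accept 1 not in set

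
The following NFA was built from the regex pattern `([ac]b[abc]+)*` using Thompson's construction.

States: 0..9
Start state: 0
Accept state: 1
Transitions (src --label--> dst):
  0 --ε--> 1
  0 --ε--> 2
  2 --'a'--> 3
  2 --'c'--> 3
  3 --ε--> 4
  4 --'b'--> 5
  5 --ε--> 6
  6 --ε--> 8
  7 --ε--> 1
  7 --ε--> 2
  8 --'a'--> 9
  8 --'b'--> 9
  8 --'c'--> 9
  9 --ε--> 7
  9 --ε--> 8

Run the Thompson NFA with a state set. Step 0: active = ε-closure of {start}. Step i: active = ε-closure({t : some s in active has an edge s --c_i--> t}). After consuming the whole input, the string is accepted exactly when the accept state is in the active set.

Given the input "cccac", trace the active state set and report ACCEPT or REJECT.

start: ε-closure({0}) = {0,1,2}
'c' @ 1: {3,4}
'c' @ 2: {}  — dead — no transitions
rest 'cac' ignored (set empty)
end set {} — state 1 not in

Answer: REJECT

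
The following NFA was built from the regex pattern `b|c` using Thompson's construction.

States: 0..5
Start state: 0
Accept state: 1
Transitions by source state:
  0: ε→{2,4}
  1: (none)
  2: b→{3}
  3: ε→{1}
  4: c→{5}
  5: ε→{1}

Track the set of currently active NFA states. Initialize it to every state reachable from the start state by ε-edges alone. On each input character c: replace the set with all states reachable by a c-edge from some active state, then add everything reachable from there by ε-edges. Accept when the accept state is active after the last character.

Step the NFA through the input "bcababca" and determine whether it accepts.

Answer: REJECT

Steps:
initial (ε-close {0}): {0,2,4}
'b' @ 1: {1,3}  [accepting]
'c' @ 2: {}  — state set empty
rest 'ababca' ignored (set empty)
after full input: {}  (accept=1 not in)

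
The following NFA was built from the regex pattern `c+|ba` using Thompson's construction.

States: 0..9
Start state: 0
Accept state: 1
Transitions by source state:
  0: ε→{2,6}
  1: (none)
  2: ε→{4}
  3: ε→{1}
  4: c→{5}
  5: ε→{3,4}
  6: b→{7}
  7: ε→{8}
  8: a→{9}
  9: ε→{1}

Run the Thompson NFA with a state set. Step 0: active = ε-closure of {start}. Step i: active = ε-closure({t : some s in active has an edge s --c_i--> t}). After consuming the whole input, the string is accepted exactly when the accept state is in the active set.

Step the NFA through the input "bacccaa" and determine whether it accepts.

Answer: REJECT

Trace:
initial (ε-close {0}): {0,2,4,6}
'b' @ 1: {7,8}
'a' @ 2: {1,9}  (accept∈set)
'c' @ 3: {}  — state set empty
rest 'ccaa' ignored (set empty)
after full input: {}  (accept=1 not in)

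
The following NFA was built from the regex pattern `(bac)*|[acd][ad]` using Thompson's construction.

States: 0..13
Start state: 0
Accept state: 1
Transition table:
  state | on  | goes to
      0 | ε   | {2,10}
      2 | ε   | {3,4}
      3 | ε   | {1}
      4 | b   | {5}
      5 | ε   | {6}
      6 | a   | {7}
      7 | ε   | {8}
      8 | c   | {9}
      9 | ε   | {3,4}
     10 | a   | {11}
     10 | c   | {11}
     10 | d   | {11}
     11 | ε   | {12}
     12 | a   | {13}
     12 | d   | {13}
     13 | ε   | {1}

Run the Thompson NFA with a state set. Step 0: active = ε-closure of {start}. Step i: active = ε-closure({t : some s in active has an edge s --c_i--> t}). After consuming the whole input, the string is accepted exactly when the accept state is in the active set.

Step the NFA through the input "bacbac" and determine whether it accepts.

S₀ = ε-closure({0}) = {0,1,2,3,4,10}
'b' @ 1: {5,6}
'a' @ 2: {7,8}
'c' @ 3: {1,3,4,9}  (accept∈set)
'b' @ 4: {5,6}
'a' @ 5: {7,8}
'c' @ 6: {1,3,4,9}  (accept∈set)
after full input: {1,3,4,9}  (accept=1 in)

Answer: ACCEPT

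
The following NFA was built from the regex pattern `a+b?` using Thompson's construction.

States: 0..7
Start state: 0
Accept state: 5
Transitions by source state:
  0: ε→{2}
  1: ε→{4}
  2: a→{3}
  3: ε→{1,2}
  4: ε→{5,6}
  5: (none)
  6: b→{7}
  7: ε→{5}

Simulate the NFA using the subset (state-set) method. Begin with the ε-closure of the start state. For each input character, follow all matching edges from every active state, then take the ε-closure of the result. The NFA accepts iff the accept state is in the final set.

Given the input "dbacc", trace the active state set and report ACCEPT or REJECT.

S₀ = ε-closure({0}) = {0,2}
'd' @ 1: {}  — dead — no transitions
rest 'bacc' ignored (set empty)
after full input: {}  (accept=5 not in)

Answer: REJECT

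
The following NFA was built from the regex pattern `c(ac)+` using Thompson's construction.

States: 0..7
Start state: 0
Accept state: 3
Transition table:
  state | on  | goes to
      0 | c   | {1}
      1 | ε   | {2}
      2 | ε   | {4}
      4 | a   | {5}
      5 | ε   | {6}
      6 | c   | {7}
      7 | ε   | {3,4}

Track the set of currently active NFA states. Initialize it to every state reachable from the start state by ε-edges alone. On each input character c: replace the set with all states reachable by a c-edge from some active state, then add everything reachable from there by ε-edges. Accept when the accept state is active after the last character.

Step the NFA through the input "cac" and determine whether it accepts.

start: ε-closure({0}) = {0}
'c' @ 1: {1,2,4}
'a' @ 2: {5,6}
'c' @ 3: {3,4,7}  [accepting]
end set {3,4,7} — state 3 in

Answer: ACCEPT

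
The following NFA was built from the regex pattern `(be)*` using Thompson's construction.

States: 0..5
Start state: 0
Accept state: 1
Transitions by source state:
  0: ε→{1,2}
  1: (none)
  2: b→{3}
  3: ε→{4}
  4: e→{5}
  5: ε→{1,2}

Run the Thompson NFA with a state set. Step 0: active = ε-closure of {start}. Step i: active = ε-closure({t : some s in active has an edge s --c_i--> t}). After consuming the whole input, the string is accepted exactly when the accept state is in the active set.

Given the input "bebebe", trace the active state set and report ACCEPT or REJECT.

Answer: ACCEPT

Steps:
initial (ε-close {0}): {0,1,2}
'b' @ 1: {3,4}
'e' @ 2: {1,2,5}  (accept∈set)
'b' @ 3: {3,4}
'e' @ 4: {1,2,5}  (accept∈set)
'b' @ 5: {3,4}
'e' @ 6: {1,2,5}  (accept∈set)
after full input: {1,2,5}  (accept=1 in)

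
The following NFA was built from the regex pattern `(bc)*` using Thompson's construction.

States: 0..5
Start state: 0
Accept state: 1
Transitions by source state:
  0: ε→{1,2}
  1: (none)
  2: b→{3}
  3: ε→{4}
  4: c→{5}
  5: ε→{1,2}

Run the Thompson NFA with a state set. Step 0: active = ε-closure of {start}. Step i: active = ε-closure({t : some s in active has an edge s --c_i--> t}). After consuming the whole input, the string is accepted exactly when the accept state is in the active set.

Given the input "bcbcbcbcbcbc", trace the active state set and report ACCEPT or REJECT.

S₀ = ε-closure({0}) = {0,1,2}
'b' @ 1: {3,4}
'c' @ 2: {1,2,5}  [accepting]
'b' @ 3: {3,4}
'c' @ 4: {1,2,5}  [accepting]
'b' @ 5: {3,4}
'c' @ 6: {1,2,5}  [accepting]
'b' @ 7: {3,4}
'c' @ 8: {1,2,5}  [accepting]
'b' @ 9: {3,4}
'c' @ 10: {1,2,5}  [accepting]
'b' @ 11: {3,4}
'c' @ 12: {1,2,5}  [accepting]
after full input: {1,2,5}  (accept=1 in)

Answer: ACCEPT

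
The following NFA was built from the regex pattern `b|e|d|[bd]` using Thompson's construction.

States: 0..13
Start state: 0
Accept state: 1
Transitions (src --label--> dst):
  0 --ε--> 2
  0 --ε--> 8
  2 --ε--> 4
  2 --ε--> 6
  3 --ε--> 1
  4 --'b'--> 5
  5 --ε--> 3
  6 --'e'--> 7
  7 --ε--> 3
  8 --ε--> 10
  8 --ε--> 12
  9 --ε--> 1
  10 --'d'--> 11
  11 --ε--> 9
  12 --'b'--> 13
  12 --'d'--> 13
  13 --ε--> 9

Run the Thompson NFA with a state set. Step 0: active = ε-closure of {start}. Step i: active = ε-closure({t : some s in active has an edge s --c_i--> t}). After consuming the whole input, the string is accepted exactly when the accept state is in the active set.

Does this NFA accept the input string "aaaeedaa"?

start: ε-closure({0}) = {0,2,4,6,8,10,12}
'a' @ 1: {}  — no active states
rest 'aaeedaa' ignored (set empty)
end set {} — state 1 not in

Answer: REJECT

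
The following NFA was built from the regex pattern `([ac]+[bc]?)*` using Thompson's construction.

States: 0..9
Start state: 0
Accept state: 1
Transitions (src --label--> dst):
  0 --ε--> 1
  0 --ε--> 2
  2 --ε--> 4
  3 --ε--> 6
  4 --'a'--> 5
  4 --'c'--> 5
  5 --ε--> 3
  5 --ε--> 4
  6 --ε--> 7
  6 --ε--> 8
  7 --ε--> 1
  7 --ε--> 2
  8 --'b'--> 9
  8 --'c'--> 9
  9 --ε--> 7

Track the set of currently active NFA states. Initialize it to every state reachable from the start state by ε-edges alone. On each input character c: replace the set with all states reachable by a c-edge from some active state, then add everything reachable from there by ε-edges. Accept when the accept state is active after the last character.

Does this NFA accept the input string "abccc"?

Answer: ACCEPT

Trace:
S₀ = ε-closure({0}) = {0,1,2,4}
'a' @ 1: {1,2,3,4,5,6,7,8}  [accepting]
'b' @ 2: {1,2,4,7,9}  [accepting]
'c' @ 3: {1,2,3,4,5,6,7,8}  [accepting]
'c' @ 4: {1,2,3,4,5,6,7,8,9}  [accepting]
'c' @ 5: {1,2,3,4,5,6,7,8,9}  [accepting]
end set {1,2,3,4,5,6,7,8,9} — state 1 in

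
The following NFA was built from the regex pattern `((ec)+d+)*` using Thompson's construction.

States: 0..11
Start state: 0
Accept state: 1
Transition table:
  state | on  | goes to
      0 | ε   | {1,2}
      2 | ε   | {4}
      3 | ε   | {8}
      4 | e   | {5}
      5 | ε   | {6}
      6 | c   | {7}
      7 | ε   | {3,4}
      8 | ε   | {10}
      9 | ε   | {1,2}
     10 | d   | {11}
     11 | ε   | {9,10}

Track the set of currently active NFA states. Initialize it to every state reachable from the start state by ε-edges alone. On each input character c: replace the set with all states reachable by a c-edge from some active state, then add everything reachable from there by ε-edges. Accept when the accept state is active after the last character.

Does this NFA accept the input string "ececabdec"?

Answer: REJECT

Steps:
initial (ε-close {0}): {0,1,2,4}
'e' @ 1: {5,6}
'c' @ 2: {3,4,7,8,10}
'e' @ 3: {5,6}
'c' @ 4: {3,4,7,8,10}
'a' @ 5: {}  — dead — no transitions
rest 'bdec' ignored (set empty)
after full input: {}  (accept=1 not in)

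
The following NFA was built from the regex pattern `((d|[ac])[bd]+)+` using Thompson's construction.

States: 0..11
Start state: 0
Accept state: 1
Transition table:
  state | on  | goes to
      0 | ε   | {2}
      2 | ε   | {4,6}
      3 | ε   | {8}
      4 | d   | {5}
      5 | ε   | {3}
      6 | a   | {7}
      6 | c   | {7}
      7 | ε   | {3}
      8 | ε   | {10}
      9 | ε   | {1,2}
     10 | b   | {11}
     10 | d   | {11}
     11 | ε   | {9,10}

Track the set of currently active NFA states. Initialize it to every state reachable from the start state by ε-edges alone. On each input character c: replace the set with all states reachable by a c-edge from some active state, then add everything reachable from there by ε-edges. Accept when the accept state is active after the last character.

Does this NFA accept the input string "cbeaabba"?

start: ε-closure({0}) = {0,2,4,6}
'c' @ 1: {3,7,8,10}
'b' @ 2: {1,2,4,6,9,10,11}  [accepting]
'e' @ 3: {}  — dead — no transitions
rest 'aabba' ignored (set empty)
final: {}; accept 1 not in set

Answer: REJECT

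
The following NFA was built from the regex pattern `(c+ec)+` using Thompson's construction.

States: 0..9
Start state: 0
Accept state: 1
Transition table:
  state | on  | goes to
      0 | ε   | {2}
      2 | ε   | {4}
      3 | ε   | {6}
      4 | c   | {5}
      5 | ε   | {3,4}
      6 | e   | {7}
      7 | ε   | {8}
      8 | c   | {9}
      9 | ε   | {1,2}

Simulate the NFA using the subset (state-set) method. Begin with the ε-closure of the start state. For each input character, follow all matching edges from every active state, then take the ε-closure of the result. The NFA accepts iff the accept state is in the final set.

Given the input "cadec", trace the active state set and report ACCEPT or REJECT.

Answer: REJECT

Trace:
S₀ = ε-closure({0}) = {0,2,4}
'c' @ 1: {3,4,5,6}
'a' @ 2: {}  — no active states
rest 'dec' ignored (set empty)
after full input: {}  (accept=1 not in)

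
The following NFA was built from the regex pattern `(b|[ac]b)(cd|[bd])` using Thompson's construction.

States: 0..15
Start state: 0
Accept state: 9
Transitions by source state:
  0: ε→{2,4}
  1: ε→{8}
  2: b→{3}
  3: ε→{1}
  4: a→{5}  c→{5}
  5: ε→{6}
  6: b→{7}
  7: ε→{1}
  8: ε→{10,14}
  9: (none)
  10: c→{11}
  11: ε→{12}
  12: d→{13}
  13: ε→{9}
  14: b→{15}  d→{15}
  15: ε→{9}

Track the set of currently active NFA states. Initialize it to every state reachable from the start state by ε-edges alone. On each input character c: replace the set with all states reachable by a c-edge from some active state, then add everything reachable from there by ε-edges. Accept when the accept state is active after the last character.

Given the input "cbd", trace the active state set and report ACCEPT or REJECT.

S₀ = ε-closure({0}) = {0,2,4}
'c' @ 1: {5,6}
'b' @ 2: {1,7,8,10,14}
'd' @ 3: {9,15}  [accepting]
final: {9,15}; accept 9 in set

Answer: ACCEPT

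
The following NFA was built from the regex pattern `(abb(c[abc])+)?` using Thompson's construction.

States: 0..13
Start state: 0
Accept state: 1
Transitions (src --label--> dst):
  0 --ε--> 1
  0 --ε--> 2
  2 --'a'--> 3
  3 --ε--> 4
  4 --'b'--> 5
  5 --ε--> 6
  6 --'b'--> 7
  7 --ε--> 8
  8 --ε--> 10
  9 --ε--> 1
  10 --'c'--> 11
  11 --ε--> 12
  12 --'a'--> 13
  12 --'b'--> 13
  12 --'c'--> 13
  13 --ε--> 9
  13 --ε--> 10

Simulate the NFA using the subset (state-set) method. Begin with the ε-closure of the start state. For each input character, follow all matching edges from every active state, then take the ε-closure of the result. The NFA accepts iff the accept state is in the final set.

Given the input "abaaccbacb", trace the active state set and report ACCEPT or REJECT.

Answer: REJECT

Trace:
start: ε-closure({0}) = {0,1,2}
'a' @ 1: {3,4}
'b' @ 2: {5,6}
'a' @ 3: {}  — no active states
rest 'accbacb' ignored (set empty)
after full input: {}  (accept=1 not in)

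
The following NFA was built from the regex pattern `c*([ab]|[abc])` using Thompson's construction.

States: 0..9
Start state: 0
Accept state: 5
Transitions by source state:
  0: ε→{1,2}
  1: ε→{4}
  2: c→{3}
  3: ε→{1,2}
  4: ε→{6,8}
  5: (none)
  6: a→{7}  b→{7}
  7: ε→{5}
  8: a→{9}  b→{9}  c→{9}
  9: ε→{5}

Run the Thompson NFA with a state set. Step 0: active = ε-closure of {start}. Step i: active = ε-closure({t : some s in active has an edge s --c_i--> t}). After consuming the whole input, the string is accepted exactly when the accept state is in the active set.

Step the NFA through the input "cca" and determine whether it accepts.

S₀ = ε-closure({0}) = {0,1,2,4,6,8}
'c' @ 1: {1,2,3,4,5,6,8,9}  ✓accept
'c' @ 2: {1,2,3,4,5,6,8,9}  ✓accept
'a' @ 3: {5,7,9}  ✓accept
final: {5,7,9}; accept 5 in set

Answer: ACCEPT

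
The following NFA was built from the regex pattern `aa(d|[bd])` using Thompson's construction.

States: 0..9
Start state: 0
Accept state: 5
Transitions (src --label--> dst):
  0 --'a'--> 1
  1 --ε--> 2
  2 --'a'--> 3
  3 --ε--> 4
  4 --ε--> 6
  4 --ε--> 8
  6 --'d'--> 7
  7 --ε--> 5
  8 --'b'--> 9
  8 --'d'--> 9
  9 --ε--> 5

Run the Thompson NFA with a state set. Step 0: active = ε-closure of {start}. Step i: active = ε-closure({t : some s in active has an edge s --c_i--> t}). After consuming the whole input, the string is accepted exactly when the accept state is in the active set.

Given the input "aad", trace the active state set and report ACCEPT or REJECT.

Answer: ACCEPT

Trace:
initial (ε-close {0}): {0}
'a' @ 1: {1,2}
'a' @ 2: {3,4,6,8}
'd' @ 3: {5,7,9}  ✓accept
end set {5,7,9} — state 5 in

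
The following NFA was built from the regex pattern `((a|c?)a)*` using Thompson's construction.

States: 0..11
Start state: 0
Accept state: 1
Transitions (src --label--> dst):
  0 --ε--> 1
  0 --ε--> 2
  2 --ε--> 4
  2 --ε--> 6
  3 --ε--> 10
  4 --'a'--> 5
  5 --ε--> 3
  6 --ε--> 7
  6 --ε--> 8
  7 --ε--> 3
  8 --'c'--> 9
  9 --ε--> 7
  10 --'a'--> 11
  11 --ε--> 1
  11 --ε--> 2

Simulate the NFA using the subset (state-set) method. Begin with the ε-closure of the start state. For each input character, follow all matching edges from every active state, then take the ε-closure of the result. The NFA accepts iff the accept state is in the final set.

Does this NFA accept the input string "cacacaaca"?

Answer: ACCEPT

Derivation:
S₀ = ε-closure({0}) = {0,1,2,3,4,6,7,8,10}
'c' @ 1: {3,7,9,10}
'a' @ 2: {1,2,3,4,6,7,8,10,11}  ✓accept
'c' @ 3: {3,7,9,10}
'a' @ 4: {1,2,3,4,6,7,8,10,11}  ✓accept
'c' @ 5: {3,7,9,10}
'a' @ 6: {1,2,3,4,6,7,8,10,11}  ✓accept
'a' @ 7: {1,2,3,4,5,6,7,8,10,11}  ✓accept
'c' @ 8: {3,7,9,10}
'a' @ 9: {1,2,3,4,6,7,8,10,11}  ✓accept
final: {1,2,3,4,6,7,8,10,11}; accept 1 in set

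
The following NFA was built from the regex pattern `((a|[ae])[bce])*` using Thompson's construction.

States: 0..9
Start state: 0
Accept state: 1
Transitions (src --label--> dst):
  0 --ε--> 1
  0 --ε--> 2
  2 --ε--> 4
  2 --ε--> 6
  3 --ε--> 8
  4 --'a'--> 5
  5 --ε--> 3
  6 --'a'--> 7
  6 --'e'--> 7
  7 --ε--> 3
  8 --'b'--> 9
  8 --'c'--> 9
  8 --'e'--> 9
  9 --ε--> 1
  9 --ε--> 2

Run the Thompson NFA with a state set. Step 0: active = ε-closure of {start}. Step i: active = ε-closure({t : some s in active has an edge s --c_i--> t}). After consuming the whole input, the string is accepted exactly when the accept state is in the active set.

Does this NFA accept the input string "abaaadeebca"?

start: ε-closure({0}) = {0,1,2,4,6}
'a' @ 1: {3,5,7,8}
'b' @ 2: {1,2,4,6,9}  (accept∈set)
'a' @ 3: {3,5,7,8}
'a' @ 4: {}  — no active states
rest 'adeebca' ignored (set empty)
after full input: {}  (accept=1 not in)

Answer: REJECT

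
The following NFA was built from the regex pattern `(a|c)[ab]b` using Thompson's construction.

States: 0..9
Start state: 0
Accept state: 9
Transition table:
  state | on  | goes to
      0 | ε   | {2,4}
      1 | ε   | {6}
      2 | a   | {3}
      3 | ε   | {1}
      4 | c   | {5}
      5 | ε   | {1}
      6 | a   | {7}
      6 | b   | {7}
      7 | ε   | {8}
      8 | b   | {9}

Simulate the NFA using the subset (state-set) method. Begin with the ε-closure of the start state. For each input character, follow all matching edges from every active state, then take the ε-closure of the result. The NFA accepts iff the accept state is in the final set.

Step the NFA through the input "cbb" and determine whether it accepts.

Answer: ACCEPT

Steps:
initial (ε-close {0}): {0,2,4}
'c' @ 1: {1,5,6}
'b' @ 2: {7,8}
'b' @ 3: {9}  ✓accept
end set {9} — state 9 in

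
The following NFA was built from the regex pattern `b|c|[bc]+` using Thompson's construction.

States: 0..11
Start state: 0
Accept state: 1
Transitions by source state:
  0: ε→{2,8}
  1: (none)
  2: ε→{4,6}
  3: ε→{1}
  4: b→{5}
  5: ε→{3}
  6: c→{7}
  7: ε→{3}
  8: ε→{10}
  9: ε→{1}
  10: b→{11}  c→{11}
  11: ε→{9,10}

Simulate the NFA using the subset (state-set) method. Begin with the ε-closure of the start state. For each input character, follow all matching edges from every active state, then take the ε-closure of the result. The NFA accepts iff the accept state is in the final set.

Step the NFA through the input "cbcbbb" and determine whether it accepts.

S₀ = ε-closure({0}) = {0,2,4,6,8,10}
'c' @ 1: {1,3,7,9,10,11}  (accept∈set)
'b' @ 2: {1,9,10,11}  (accept∈set)
'c' @ 3: {1,9,10,11}  (accept∈set)
'b' @ 4: {1,9,10,11}  (accept∈set)
'b' @ 5: {1,9,10,11}  (accept∈set)
'b' @ 6: {1,9,10,11}  (accept∈set)
final: {1,9,10,11}; accept 1 in set

Answer: ACCEPT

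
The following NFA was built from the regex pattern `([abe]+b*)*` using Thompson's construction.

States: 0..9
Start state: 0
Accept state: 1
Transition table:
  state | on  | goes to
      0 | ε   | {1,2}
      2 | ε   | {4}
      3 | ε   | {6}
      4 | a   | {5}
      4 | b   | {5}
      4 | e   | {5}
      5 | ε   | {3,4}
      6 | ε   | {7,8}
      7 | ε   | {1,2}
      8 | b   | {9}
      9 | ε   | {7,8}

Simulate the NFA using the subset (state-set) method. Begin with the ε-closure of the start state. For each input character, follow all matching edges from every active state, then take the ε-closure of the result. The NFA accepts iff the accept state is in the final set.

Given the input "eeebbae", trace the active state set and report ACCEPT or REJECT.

initial (ε-close {0}): {0,1,2,4}
'e' @ 1: {1,2,3,4,5,6,7,8}  [accepting]
'e' @ 2: {1,2,3,4,5,6,7,8}  [accepting]
'e' @ 3: {1,2,3,4,5,6,7,8}  [accepting]
'b' @ 4: {1,2,3,4,5,6,7,8,9}  [accepting]
'b' @ 5: {1,2,3,4,5,6,7,8,9}  [accepting]
'a' @ 6: {1,2,3,4,5,6,7,8}  [accepting]
'e' @ 7: {1,2,3,4,5,6,7,8}  [accepting]
end set {1,2,3,4,5,6,7,8} — state 1 in

Answer: ACCEPT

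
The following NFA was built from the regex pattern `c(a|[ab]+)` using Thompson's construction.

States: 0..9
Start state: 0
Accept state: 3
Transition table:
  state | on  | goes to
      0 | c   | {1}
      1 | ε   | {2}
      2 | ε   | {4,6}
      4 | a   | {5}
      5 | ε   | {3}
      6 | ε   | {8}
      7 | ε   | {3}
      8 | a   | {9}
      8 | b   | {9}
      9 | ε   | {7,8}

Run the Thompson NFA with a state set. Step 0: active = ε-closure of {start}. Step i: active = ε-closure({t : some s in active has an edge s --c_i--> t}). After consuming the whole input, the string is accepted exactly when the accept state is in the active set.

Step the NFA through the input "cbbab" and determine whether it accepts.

Answer: ACCEPT

Trace:
S₀ = ε-closure({0}) = {0}
'c' @ 1: {1,2,4,6,8}
'b' @ 2: {3,7,8,9}  [accepting]
'b' @ 3: {3,7,8,9}  [accepting]
'a' @ 4: {3,7,8,9}  [accepting]
'b' @ 5: {3,7,8,9}  [accepting]
after full input: {3,7,8,9}  (accept=3 in)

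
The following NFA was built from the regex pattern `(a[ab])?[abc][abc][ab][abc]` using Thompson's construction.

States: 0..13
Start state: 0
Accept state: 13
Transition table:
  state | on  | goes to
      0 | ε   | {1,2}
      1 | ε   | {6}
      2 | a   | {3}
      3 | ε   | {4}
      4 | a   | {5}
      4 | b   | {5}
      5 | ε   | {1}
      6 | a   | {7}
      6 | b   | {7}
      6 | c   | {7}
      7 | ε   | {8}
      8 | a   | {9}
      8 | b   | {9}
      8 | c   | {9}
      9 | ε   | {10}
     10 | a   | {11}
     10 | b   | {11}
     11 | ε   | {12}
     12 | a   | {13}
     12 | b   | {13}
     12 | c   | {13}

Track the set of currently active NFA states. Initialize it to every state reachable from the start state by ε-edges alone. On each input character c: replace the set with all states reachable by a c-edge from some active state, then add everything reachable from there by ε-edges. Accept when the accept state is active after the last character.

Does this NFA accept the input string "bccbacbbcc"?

Answer: REJECT

Steps:
S₀ = ε-closure({0}) = {0,1,2,6}
'b' @ 1: {7,8}
'c' @ 2: {9,10}
'c' @ 3: {}  — dead — no transitions
rest 'bacbbcc' ignored (set empty)
end set {} — state 13 not in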